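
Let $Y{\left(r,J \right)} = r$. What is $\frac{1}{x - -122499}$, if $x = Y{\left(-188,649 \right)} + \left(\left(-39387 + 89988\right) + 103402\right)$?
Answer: $\frac{1}{276314} \approx 3.6191 \cdot 10^{-6}$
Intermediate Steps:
$x = 153815$ ($x = -188 + \left(\left(-39387 + 89988\right) + 103402\right) = -188 + \left(50601 + 103402\right) = -188 + 154003 = 153815$)
$\frac{1}{x - -122499} = \frac{1}{153815 - -122499} = \frac{1}{153815 + 122499} = \frac{1}{276314}$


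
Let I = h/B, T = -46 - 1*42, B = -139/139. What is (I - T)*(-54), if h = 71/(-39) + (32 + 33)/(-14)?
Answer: -464193/91 ≈ -5101.0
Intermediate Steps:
h = -3529/546 (h = 71*(-1/39) + 65*(-1/14) = -71/39 - 65/14 = -3529/546 ≈ -6.4634)
B = -1 (B = -139*1/139 = -1)
T = -88 (T = -46 - 42 = -88)
I = 3529/546 (I = -3529/546/(-1) = -3529/546*(-1) = 3529/546 ≈ 6.4634)
(I - T)*(-54) = (3529/546 - 1*(-88))*(-54) = (3529/546 + 88)*(-54) = (51577/546)*(-54) = -464193/91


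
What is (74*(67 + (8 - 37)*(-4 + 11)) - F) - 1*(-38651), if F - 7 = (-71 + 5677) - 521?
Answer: 23495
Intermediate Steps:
F = 5092 (F = 7 + ((-71 + 5677) - 521) = 7 + (5606 - 521) = 7 + 5085 = 5092)
(74*(67 + (8 - 37)*(-4 + 11)) - F) - 1*(-38651) = (74*(67 + (8 - 37)*(-4 + 11)) - 1*5092) - 1*(-38651) = (74*(67 - 29*7) - 5092) + 38651 = (74*(67 - 203) - 5092) + 38651 = (74*(-136) - 5092) + 38651 = (-10064 - 5092) + 38651 = -15156 + 38651 = 23495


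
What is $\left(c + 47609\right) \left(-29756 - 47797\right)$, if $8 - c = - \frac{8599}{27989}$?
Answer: $- \frac{103359599253036}{27989} \approx -3.6929 \cdot 10^{9}$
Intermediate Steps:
$c = \frac{232511}{27989}$ ($c = 8 - - \frac{8599}{27989} = 8 + \frac{8599}{27989} = \frac{232511}{27989} \approx 8.3072$)
$\left(c + 47609\right) \left(-29756 - 47797\right) = \left(\frac{232511}{27989} + 47609\right) \left(-29756 - 47797\right) = \frac{1332760812}{27989} \left(-77553\right) = - \frac{103359599253036}{27989}$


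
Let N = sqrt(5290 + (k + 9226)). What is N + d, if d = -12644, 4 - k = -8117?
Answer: -12644 + sqrt(22637) ≈ -12494.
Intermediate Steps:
k = 8121 (k = 4 - 1*(-8117) = 4 + 8117 = 8121)
N = sqrt(22637) (N = sqrt(5290 + (8121 + 9226)) = sqrt(5290 + 17347) = sqrt(22637) ≈ 150.46)
N + d = sqrt(22637) - 12644 = -12644 + sqrt(22637)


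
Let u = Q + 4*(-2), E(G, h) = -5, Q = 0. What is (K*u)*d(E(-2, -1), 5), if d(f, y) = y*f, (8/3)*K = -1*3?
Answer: -225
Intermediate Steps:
K = -9/8 (K = 3*(-1*3)/8 = (3/8)*(-3) = -9/8 ≈ -1.1250)
u = -8 (u = 0 + 4*(-2) = 0 - 8 = -8)
d(f, y) = f*y
(K*u)*d(E(-2, -1), 5) = (-9/8*(-8))*(-5*5) = 9*(-25) = -225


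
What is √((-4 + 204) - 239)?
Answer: I*√39 ≈ 6.245*I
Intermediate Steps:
√((-4 + 204) - 239) = √(200 - 239) = √(-39) = I*√39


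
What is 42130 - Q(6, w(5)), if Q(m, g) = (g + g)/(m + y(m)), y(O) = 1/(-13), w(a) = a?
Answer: 3243880/77 ≈ 42128.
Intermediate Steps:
y(O) = -1/13
Q(m, g) = 2*g/(-1/13 + m) (Q(m, g) = (g + g)/(m - 1/13) = (2*g)/(-1/13 + m) = 2*g/(-1/13 + m))
42130 - Q(6, w(5)) = 42130 - 26*5/(-1 + 13*6) = 42130 - 26*5/(-1 + 78) = 42130 - 26*5/77 = 42130 - 1*130/77 = 42130 - 130/77 = 3243880/77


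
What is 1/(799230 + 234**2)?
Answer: 1/853986 ≈ 1.1710e-6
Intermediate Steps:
1/(799230 + 234**2) = 1/(799230 + 54756) = 1/853986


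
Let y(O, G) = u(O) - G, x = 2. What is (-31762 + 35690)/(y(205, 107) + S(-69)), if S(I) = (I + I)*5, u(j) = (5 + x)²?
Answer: -982/187 ≈ -5.2513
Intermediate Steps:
u(j) = 49 (u(j) = (5 + 2)² = 7² = 49)
S(I) = 10*I (S(I) = (2*I)*5 = 10*I)
y(O, G) = 49 - G
(-31762 + 35690)/(y(205, 107) + S(-69)) = (-31762 + 35690)/((49 - 1*107) + 10*(-69)) = 3928/((49 - 107) - 690) = 3928/(-58 - 690) = 3928/(-748) = 3928*(-1/748) = -982/187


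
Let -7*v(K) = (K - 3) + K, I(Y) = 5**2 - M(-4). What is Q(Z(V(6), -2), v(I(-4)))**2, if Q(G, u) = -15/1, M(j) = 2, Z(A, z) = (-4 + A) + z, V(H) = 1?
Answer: 225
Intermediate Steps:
Z(A, z) = -4 + A + z
I(Y) = 23 (I(Y) = 5**2 - 1*2 = 25 - 2 = 23)
v(K) = 3/7 - 2*K/7 (v(K) = -((K - 3) + K)/7 = -((-3 + K) + K)/7 = -(-3 + 2*K)/7 = 3/7 - 2*K/7)
Q(G, u) = -15 (Q(G, u) = -15*1 = -15)
Q(Z(V(6), -2), v(I(-4)))**2 = (-15)**2 = 225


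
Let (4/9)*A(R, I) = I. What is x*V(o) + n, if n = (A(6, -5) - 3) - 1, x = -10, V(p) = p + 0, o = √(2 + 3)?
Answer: -61/4 - 10*√5 ≈ -37.611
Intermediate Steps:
o = √5 ≈ 2.2361
V(p) = p
A(R, I) = 9*I/4
n = -61/4 (n = ((9/4)*(-5) - 3) - 1 = (-45/4 - 3) - 1 = -57/4 - 1 = -61/4 ≈ -15.250)
x*V(o) + n = -10*√5 - 61/4 = -61/4 - 10*√5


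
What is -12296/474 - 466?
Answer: -116590/237 ≈ -491.94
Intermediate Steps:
-12296/474 - 466 = -106*58/237 - 466 = -6148/237 - 466 = -116590/237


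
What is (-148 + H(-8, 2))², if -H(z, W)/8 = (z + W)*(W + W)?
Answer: 1936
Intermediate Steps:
H(z, W) = -16*W*(W + z) (H(z, W) = -8*(z + W)*(W + W) = -8*(W + z)*2*W = -16*W*(W + z))
(-148 + H(-8, 2))² = (-148 - 16*2*(2 - 8))² = (-148 - 16*2*(-6))² = (-148 + 192)² = 44² = 1936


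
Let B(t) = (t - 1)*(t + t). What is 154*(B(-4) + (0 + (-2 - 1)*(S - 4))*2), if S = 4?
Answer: 6160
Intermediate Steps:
B(t) = 2*t*(-1 + t) (B(t) = (-1 + t)*(2*t) = 2*t*(-1 + t))
154*(B(-4) + (0 + (-2 - 1)*(S - 4))*2) = 154*(2*(-4)*(-1 - 4) + (0 + (-2 - 1)*(4 - 4))*2) = 154*(2*(-4)*(-5) + (0 - 3*0)*2) = 154*(40 + (0 + 0)*2) = 154*(40 + 0*2) = 154*(40 + 0) = 154*40 = 6160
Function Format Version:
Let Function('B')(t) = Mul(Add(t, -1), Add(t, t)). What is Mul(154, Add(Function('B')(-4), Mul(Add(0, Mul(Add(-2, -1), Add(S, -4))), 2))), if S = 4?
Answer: 6160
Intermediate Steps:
Function('B')(t) = Mul(2, t, Add(-1, t)) (Function('B')(t) = Mul(Add(-1, t), Mul(2, t)) = Mul(2, t, Add(-1, t)))
Mul(154, Add(Function('B')(-4), Mul(Add(0, Mul(Add(-2, -1), Add(S, -4))), 2))) = Mul(154, Add(Mul(2, -4, Add(-1, -4)), Mul(Add(0, Mul(Add(-2, -1), Add(4, -4))), 2))) = Mul(154, Add(Mul(2, -4, -5), Mul(Add(0, Mul(-3, 0)), 2))) = Mul(154, Add(40, Mul(Add(0, 0), 2))) = Mul(154, Add(40, Mul(0, 2))) = Mul(154, Add(40, 0)) = Mul(154, 40) = 6160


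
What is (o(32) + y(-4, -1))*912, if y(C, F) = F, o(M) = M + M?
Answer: 57456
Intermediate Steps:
o(M) = 2*M
(o(32) + y(-4, -1))*912 = (2*32 - 1)*912 = (64 - 1)*912 = 63*912 = 57456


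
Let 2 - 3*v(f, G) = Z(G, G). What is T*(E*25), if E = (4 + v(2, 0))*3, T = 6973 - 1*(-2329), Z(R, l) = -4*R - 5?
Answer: 4418450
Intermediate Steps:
Z(R, l) = -5 - 4*R
v(f, G) = 7/3 + 4*G/3 (v(f, G) = ⅔ - (-5 - 4*G)/3 = ⅔ + (5/3 + 4*G/3) = 7/3 + 4*G/3)
T = 9302 (T = 6973 + 2329 = 9302)
E = 19 (E = (4 + (7/3 + (4/3)*0))*3 = (4 + (7/3 + 0))*3 = (4 + 7/3)*3 = (19/3)*3 = 19)
T*(E*25) = 9302*(19*25) = 9302*475 = 4418450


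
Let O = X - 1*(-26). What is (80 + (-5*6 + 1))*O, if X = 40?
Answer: 3366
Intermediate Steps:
O = 66 (O = 40 - 1*(-26) = 40 + 26 = 66)
(80 + (-5*6 + 1))*O = (80 + (-5*6 + 1))*66 = (80 + (-30 + 1))*66 = (80 - 29)*66 = 51*66 = 3366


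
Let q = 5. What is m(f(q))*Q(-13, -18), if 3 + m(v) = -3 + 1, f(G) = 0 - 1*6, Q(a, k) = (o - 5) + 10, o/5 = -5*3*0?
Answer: -25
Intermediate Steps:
o = 0 (o = 5*(-5*3*0) = 5*(-15*0) = 5*0 = 0)
Q(a, k) = 5 (Q(a, k) = (0 - 5) + 10 = -5 + 10 = 5)
f(G) = -6 (f(G) = 0 - 6 = -6)
m(v) = -5 (m(v) = -3 + (-3 + 1) = -3 - 2 = -5)
m(f(q))*Q(-13, -18) = -5*5 = -25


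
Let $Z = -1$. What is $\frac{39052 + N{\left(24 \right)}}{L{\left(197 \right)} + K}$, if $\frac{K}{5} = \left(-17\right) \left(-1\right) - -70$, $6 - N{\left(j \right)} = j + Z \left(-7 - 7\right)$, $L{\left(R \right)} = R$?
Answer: $\frac{9755}{158} \approx 61.74$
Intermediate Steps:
$N{\left(j \right)} = -8 - j$ ($N{\left(j \right)} = 6 - \left(j - \left(-7 - 7\right)\right) = 6 - \left(j - -14\right) = 6 - \left(j + 14\right) = 6 - \left(14 + j\right) = -8 - j$)
$K = 435$ ($K = 5 \left(\left(-17\right) \left(-1\right) - -70\right) = 5 \left(17 + 70\right) = 5 \cdot 87 = 435$)
$\frac{39052 + N{\left(24 \right)}}{L{\left(197 \right)} + K} = \frac{39052 - 32}{197 + 435} = \frac{39052 - 32}{632} = \left(39052 - 32\right) \frac{1}{632} = 39020 \cdot \frac{1}{632} = \frac{9755}{158}$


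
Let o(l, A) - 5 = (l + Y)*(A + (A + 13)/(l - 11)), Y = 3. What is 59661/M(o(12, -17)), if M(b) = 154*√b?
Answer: -8523*I*√310/6820 ≈ -22.003*I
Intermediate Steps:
o(l, A) = 5 + (3 + l)*(A + (13 + A)/(-11 + l)) (o(l, A) = 5 + (l + 3)*(A + (A + 13)/(l - 11)) = 5 + (3 + l)*(A + (13 + A)/(-11 + l)))
59661/M(o(12, -17)) = 59661/((154*√((-16 - 30*(-17) + 18*12 - 17*12² - 7*(-17)*12)/(-11 + 12)))) = 59661/((154*√((-16 + 510 + 216 - 17*144 + 1428)/1))) = 59661/((154*√(1*(-16 + 510 + 216 - 2448 + 1428)))) = 59661/((154*√(1*(-310)))) = 59661/((154*√(-310))) = 59661/((154*(I*√310))) = 59661/((154*I*√310)) = 59661*(-I*√310/47740) = -8523*I*√310/6820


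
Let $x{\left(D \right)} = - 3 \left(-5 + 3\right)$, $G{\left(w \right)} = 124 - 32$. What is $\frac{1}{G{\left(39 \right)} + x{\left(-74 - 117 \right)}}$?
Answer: $\frac{1}{98} \approx 0.010204$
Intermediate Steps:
$G{\left(w \right)} = 92$ ($G{\left(w \right)} = 124 - 32 = 92$)
$x{\left(D \right)} = 6$ ($x{\left(D \right)} = \left(-3\right) \left(-2\right) = 6$)
$\frac{1}{G{\left(39 \right)} + x{\left(-74 - 117 \right)}} = \frac{1}{92 + 6} = \frac{1}{98}$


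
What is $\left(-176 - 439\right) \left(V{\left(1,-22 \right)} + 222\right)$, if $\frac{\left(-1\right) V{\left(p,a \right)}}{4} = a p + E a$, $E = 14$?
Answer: $-948330$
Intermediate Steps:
$V{\left(p,a \right)} = - 56 a - 4 a p$ ($V{\left(p,a \right)} = - 4 \left(a p + 14 a\right) = - 4 \left(14 a + a p\right) = - 56 a - 4 a p$)
$\left(-176 - 439\right) \left(V{\left(1,-22 \right)} + 222\right) = \left(-176 - 439\right) \left(\left(-4\right) \left(-22\right) \left(14 + 1\right) + 222\right) = - 615 \left(\left(-4\right) \left(-22\right) 15 + 222\right) = - 615 \left(1320 + 222\right) = \left(-615\right) 1542 = -948330$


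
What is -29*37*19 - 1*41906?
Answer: -62293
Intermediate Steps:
-29*37*19 - 1*41906 = -1073*19 - 41906 = -20387 - 41906 = -62293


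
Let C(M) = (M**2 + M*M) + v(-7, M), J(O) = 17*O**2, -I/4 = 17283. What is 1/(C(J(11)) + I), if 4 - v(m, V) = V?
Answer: 1/8391313 ≈ 1.1917e-7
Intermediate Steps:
I = -69132 (I = -4*17283 = -69132)
v(m, V) = 4 - V
C(M) = 4 - M + 2*M**2 (C(M) = (M**2 + M*M) + (4 - M) = (M**2 + M**2) + (4 - M) = 2*M**2 + (4 - M) = 4 - M + 2*M**2)
1/(C(J(11)) + I) = 1/((4 - 17*11**2 + 2*(17*11**2)**2) - 69132) = 1/((4 - 17*121 + 2*(17*121)**2) - 69132) = 1/((4 - 1*2057 + 2*2057**2) - 69132) = 1/((4 - 2057 + 2*4231249) - 69132) = 1/((4 - 2057 + 8462498) - 69132) = 1/(8460445 - 69132) = 1/8391313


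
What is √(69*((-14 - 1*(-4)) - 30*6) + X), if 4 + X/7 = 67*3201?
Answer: √1488131 ≈ 1219.9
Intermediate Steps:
X = 1501241 (X = -28 + 7*(67*3201) = -28 + 7*214467 = -28 + 1501269 = 1501241)
√(69*((-14 - 1*(-4)) - 30*6) + X) = √(69*((-14 - 1*(-4)) - 30*6) + 1501241) = √(69*((-14 + 4) - 180) + 1501241) = √(69*(-10 - 180) + 1501241) = √(69*(-190) + 1501241) = √(-13110 + 1501241) = √1488131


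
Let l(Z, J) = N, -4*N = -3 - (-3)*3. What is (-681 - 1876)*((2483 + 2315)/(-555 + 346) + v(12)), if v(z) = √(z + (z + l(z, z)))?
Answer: 12268486/209 - 7671*√10/2 ≈ 46572.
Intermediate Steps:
N = -3/2 (N = -(-3 - (-3)*3)/4 = -(-3 - 1*(-9))/4 = -(-3 + 9)/4 = -¼*6 = -3/2 ≈ -1.5000)
l(Z, J) = -3/2
v(z) = √(-3/2 + 2*z) (v(z) = √(z + (z - 3/2)) = √(z + (-3/2 + z)) = √(-3/2 + 2*z))
(-681 - 1876)*((2483 + 2315)/(-555 + 346) + v(12)) = (-681 - 1876)*((2483 + 2315)/(-555 + 346) + √(-6 + 8*12)/2) = -2557*(4798/(-209) + √(-6 + 96)/2) = -2557*(4798*(-1/209) + √90/2) = -2557*(-4798/209 + (3*√10)/2) = -2557*(-4798/209 + 3*√10/2) = 12268486/209 - 7671*√10/2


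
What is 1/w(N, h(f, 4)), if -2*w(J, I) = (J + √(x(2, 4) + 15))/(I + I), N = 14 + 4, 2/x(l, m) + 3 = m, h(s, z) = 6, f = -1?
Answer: -432/307 + 24*√17/307 ≈ -1.0848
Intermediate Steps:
x(l, m) = 2/(-3 + m)
N = 18
w(J, I) = -(J + √17)/(4*I) (w(J, I) = -(J + √(2/(-3 + 4) + 15))/(2*(I + I)) = -(J + √(2/1 + 15))/(2*(2*I)) = -(J + √(2*1 + 15))*1/(2*I)/2 = -(J + √(2 + 15))*1/(2*I)/2 = -(J + √17)*1/(2*I)/2 = -(J + √17)/(4*I))
1/w(N, h(f, 4)) = 1/((¼)*(-1*18 - √17)/6) = 1/((¼)*(⅙)*(-18 - √17)) = 1/(-¾ - √17/24)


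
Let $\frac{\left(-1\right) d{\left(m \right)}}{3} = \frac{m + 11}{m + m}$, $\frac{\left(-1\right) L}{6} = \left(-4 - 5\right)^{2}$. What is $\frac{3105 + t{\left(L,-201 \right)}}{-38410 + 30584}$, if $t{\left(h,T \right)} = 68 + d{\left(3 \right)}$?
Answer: $- \frac{1583}{3913} \approx -0.40455$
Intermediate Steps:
$L = -486$ ($L = - 6 \left(-4 - 5\right)^{2} = - 6 \left(-9\right)^{2} = \left(-6\right) 81 = -486$)
$d{\left(m \right)} = - \frac{3 \left(11 + m\right)}{2 m}$ ($d{\left(m \right)} = - 3 \frac{m + 11}{m + m} = - 3 \frac{11 + m}{2 m} = - \frac{3 \left(11 + m\right)}{2 m}$)
$t{\left(h,T \right)} = 61$ ($t{\left(h,T \right)} = 68 + \frac{3 \left(-11 - 3\right)}{2 \cdot 3} = 68 + \frac{3}{2} \cdot \frac{1}{3} \left(-11 - 3\right) = 68 + \frac{3}{2} \cdot \frac{1}{3} \left(-14\right) = 68 - 7 = 61$)
$\frac{3105 + t{\left(L,-201 \right)}}{-38410 + 30584} = \frac{3105 + 61}{-38410 + 30584} = \frac{3166}{-7826} = 3166 \left(- \frac{1}{7826}\right) = - \frac{1583}{3913}$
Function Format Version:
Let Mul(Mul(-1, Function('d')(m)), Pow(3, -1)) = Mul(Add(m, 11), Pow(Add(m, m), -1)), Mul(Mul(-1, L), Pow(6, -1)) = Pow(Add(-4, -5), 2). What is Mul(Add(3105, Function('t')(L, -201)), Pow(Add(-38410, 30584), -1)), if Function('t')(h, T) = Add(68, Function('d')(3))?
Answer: Rational(-1583, 3913) ≈ -0.40455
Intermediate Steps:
L = -486 (L = Mul(-6, Pow(Add(-4, -5), 2)) = Mul(-6, Pow(-9, 2)) = Mul(-6, 81) = -486)
Function('d')(m) = Mul(Rational(-3, 2), Pow(m, -1), Add(11, m)) (Function('d')(m) = Mul(-3, Mul(Add(m, 11), Pow(Add(m, m), -1))) = Mul(-3, Mul(Add(11, m), Pow(Mul(2, m), -1))) = Mul(-3, Mul(Add(11, m), Mul(Rational(1, 2), Pow(m, -1)))) = Mul(-3, Mul(Rational(1, 2), Pow(m, -1), Add(11, m))) = Mul(Rational(-3, 2), Pow(m, -1), Add(11, m)))
Function('t')(h, T) = 61 (Function('t')(h, T) = Add(68, Mul(Rational(3, 2), Pow(3, -1), Add(-11, Mul(-1, 3)))) = Add(68, Mul(Rational(3, 2), Rational(1, 3), Add(-11, -3))) = Add(68, Mul(Rational(3, 2), Rational(1, 3), -14)) = Add(68, -7) = 61)
Mul(Add(3105, Function('t')(L, -201)), Pow(Add(-38410, 30584), -1)) = Mul(Add(3105, 61), Pow(Add(-38410, 30584), -1)) = Mul(3166, Pow(-7826, -1)) = Mul(3166, Rational(-1, 7826)) = Rational(-1583, 3913)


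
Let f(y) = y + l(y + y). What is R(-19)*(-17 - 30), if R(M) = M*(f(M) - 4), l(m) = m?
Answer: -54473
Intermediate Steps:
f(y) = 3*y (f(y) = y + (y + y) = y + 2*y = 3*y)
R(M) = M*(-4 + 3*M) (R(M) = M*(3*M - 4) = M*(-4 + 3*M))
R(-19)*(-17 - 30) = (-19*(-4 + 3*(-19)))*(-17 - 30) = -19*(-4 - 57)*(-47) = -19*(-61)*(-47) = 1159*(-47) = -54473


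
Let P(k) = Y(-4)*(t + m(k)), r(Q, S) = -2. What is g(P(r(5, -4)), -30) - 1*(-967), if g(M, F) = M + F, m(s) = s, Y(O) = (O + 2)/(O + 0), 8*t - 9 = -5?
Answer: 3745/4 ≈ 936.25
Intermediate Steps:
t = ½ (t = 9/8 + (⅛)*(-5) = 9/8 - 5/8 = ½ ≈ 0.50000)
Y(O) = (2 + O)/O
P(k) = ¼ + k/2 (P(k) = ((2 - 4)/(-4))*(½ + k) = (-¼*(-2))*(½ + k) = (½ + k)/2 = ¼ + k/2)
g(M, F) = F + M
g(P(r(5, -4)), -30) - 1*(-967) = (-30 + (¼ + (½)*(-2))) - 1*(-967) = (-30 + (¼ - 1)) + 967 = (-30 - ¾) + 967 = -123/4 + 967 = 3745/4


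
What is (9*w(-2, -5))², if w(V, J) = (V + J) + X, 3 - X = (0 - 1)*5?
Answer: 81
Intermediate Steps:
X = 8 (X = 3 - (0 - 1)*5 = 3 - (-1)*5 = 3 - 1*(-5) = 3 + 5 = 8)
w(V, J) = 8 + J + V (w(V, J) = (V + J) + 8 = (J + V) + 8 = 8 + J + V)
(9*w(-2, -5))² = (9*(8 - 5 - 2))² = (9*1)² = 9² = 81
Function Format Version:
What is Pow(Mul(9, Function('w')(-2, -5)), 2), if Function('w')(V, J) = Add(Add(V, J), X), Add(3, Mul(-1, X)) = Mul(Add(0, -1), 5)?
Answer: 81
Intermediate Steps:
X = 8 (X = Add(3, Mul(-1, Mul(Add(0, -1), 5))) = Add(3, Mul(-1, Mul(-1, 5))) = Add(3, Mul(-1, -5)) = Add(3, 5) = 8)
Function('w')(V, J) = Add(8, J, V) (Function('w')(V, J) = Add(Add(V, J), 8) = Add(Add(J, V), 8) = Add(8, J, V))
Pow(Mul(9, Function('w')(-2, -5)), 2) = Pow(Mul(9, Add(8, -5, -2)), 2) = Pow(Mul(9, 1), 2) = Pow(9, 2) = 81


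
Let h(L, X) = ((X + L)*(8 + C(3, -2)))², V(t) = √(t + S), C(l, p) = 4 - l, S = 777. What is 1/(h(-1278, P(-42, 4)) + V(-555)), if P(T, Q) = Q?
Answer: 21911526/2880689829892019 - √222/17284138979352114 ≈ 7.6063e-9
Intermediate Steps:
V(t) = √(777 + t) (V(t) = √(t + 777) = √(777 + t))
h(L, X) = (9*L + 9*X)² (h(L, X) = ((X + L)*(8 + (4 - 1*3)))² = ((L + X)*(8 + (4 - 3)))² = ((L + X)*(8 + 1))² = ((L + X)*9)² = (9*L + 9*X)²)
1/(h(-1278, P(-42, 4)) + V(-555)) = 1/(81*(-1278 + 4)² + √(777 - 555)) = 1/(81*(-1274)² + √222) = 1/(81*1623076 + √222) = 1/(131469156 + √222)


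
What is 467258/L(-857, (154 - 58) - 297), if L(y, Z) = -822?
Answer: -233629/411 ≈ -568.44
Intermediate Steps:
467258/L(-857, (154 - 58) - 297) = 467258/(-822) = 467258*(-1/822) = -233629/411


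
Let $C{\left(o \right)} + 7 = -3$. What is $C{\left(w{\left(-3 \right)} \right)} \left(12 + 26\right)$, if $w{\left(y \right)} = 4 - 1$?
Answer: $-380$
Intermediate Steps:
$w{\left(y \right)} = 3$
$C{\left(o \right)} = -10$ ($C{\left(o \right)} = -7 - 3 = -10$)
$C{\left(w{\left(-3 \right)} \right)} \left(12 + 26\right) = - 10 \left(12 + 26\right) = \left(-10\right) 38 = -380$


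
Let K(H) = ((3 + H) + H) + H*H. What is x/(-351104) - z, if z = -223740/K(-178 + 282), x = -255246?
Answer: 40685303301/1935811904 ≈ 21.017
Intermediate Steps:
K(H) = 3 + H**2 + 2*H (K(H) = (3 + 2*H) + H**2 = 3 + H**2 + 2*H)
z = -223740/11027 (z = -223740/(3 + (-178 + 282)**2 + 2*(-178 + 282)) = -223740/(3 + 104**2 + 2*104) = -223740/(3 + 10816 + 208) = -223740/11027 ≈ -20.290)
x/(-351104) - z = -255246/(-351104) - 1*(-223740/11027) = -255246*(-1/351104) + 223740/11027 = 127623/175552 + 223740/11027 = 40685303301/1935811904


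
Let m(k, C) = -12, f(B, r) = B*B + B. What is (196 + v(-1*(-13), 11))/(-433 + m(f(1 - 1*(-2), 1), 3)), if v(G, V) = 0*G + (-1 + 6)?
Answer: -201/445 ≈ -0.45169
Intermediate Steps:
f(B, r) = B + B² (f(B, r) = B² + B = B + B²)
v(G, V) = 5 (v(G, V) = 0 + 5 = 5)
(196 + v(-1*(-13), 11))/(-433 + m(f(1 - 1*(-2), 1), 3)) = (196 + 5)/(-433 - 12) = 201/(-445) = 201*(-1/445) = -201/445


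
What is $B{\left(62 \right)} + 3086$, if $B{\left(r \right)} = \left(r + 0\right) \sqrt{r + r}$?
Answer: $3086 + 124 \sqrt{31} \approx 3776.4$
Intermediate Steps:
$B{\left(r \right)} = \sqrt{2} r^{\frac{3}{2}}$ ($B{\left(r \right)} = r \sqrt{2 r} = r \sqrt{2} \sqrt{r} = \sqrt{2} r^{\frac{3}{2}}$)
$B{\left(62 \right)} + 3086 = \sqrt{2} \cdot 62^{\frac{3}{2}} + 3086 = \sqrt{2} \cdot 62 \sqrt{62} + 3086 = 124 \sqrt{31} + 3086 = 3086 + 124 \sqrt{31}$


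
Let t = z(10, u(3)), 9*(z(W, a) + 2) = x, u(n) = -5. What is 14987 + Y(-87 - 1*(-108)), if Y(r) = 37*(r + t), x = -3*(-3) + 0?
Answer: 15727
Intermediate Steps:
x = 9 (x = 9 + 0 = 9)
z(W, a) = -1 (z(W, a) = -2 + (1/9)*9 = -2 + 1 = -1)
t = -1
Y(r) = -37 + 37*r (Y(r) = 37*(r - 1) = 37*(-1 + r) = -37 + 37*r)
14987 + Y(-87 - 1*(-108)) = 14987 + (-37 + 37*(-87 - 1*(-108))) = 14987 + (-37 + 37*(-87 + 108)) = 14987 + (-37 + 37*21) = 14987 + (-37 + 777) = 14987 + 740 = 15727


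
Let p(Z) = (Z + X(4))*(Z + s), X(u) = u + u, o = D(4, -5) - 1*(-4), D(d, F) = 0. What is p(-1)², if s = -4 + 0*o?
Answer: 1225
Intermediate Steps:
o = 4 (o = 0 - 1*(-4) = 0 + 4 = 4)
s = -4 (s = -4 + 0*4 = -4 + 0 = -4)
X(u) = 2*u
p(Z) = (-4 + Z)*(8 + Z) (p(Z) = (Z + 2*4)*(Z - 4) = (Z + 8)*(-4 + Z) = (8 + Z)*(-4 + Z) = (-4 + Z)*(8 + Z))
p(-1)² = (-32 + (-1)² + 4*(-1))² = (-32 + 1 - 4)² = (-35)² = 1225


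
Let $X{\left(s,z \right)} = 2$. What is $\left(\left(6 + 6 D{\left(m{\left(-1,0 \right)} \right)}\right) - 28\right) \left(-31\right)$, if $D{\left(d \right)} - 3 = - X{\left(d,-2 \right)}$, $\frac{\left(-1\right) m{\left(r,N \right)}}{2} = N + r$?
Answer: $496$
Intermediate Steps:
$m{\left(r,N \right)} = - 2 N - 2 r$ ($m{\left(r,N \right)} = - 2 \left(N + r\right) = - 2 N - 2 r$)
$D{\left(d \right)} = 1$ ($D{\left(d \right)} = 3 - 2 = 1$)
$\left(\left(6 + 6 D{\left(m{\left(-1,0 \right)} \right)}\right) - 28\right) \left(-31\right) = \left(\left(6 + 6 \cdot 1\right) - 28\right) \left(-31\right) = \left(\left(6 + 6\right) - 28\right) \left(-31\right) = \left(12 - 28\right) \left(-31\right) = \left(-16\right) \left(-31\right) = 496$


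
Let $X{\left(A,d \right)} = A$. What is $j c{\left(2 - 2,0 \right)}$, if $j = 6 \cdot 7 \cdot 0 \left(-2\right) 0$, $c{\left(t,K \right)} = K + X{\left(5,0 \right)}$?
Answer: $0$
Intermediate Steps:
$c{\left(t,K \right)} = 5 + K$ ($c{\left(t,K \right)} = K + 5 = 5 + K$)
$j = 0$ ($j = 42 \cdot 0 \cdot 0 = 42 \cdot 0 = 0$)
$j c{\left(2 - 2,0 \right)} = 0 \left(5 + 0\right) = 0 \cdot 5 = 0$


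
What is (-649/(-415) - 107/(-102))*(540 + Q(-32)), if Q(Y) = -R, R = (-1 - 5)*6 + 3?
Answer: 21125173/14110 ≈ 1497.2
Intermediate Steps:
R = -33 (R = -6*6 + 3 = -36 + 3 = -33)
Q(Y) = 33 (Q(Y) = -1*(-33) = 33)
(-649/(-415) - 107/(-102))*(540 + Q(-32)) = (-649/(-415) - 107/(-102))*(540 + 33) = (-649*(-1/415) - 107*(-1/102))*573 = (649/415 + 107/102)*573 = (110603/42330)*573 = 21125173/14110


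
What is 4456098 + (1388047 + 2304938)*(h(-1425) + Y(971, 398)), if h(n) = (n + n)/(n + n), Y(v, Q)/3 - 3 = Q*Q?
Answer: 1754992173768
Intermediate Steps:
Y(v, Q) = 9 + 3*Q² (Y(v, Q) = 9 + 3*(Q*Q) = 9 + 3*Q²)
h(n) = 1 (h(n) = (2*n)/((2*n)) = (2*n)*(1/(2*n)) = 1)
4456098 + (1388047 + 2304938)*(h(-1425) + Y(971, 398)) = 4456098 + (1388047 + 2304938)*(1 + (9 + 3*398²)) = 4456098 + 3692985*(1 + (9 + 3*158404)) = 4456098 + 3692985*(1 + (9 + 475212)) = 4456098 + 3692985*(1 + 475221) = 4456098 + 3692985*475222 = 4456098 + 1754987717670 = 1754992173768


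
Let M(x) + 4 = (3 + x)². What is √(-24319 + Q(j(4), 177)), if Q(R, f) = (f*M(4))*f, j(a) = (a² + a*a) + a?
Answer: √1385486 ≈ 1177.1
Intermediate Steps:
j(a) = a + 2*a² (j(a) = (a² + a²) + a = 2*a² + a = a + 2*a²)
M(x) = -4 + (3 + x)²
Q(R, f) = 45*f² (Q(R, f) = (f*(-4 + (3 + 4)²))*f = (f*(-4 + 7²))*f = (f*(-4 + 49))*f = (f*45)*f = (45*f)*f = 45*f²)
√(-24319 + Q(j(4), 177)) = √(-24319 + 45*177²) = √(-24319 + 45*31329) = √(-24319 + 1409805) = √1385486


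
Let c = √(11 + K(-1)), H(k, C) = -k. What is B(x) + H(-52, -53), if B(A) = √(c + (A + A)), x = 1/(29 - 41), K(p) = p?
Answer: 52 + √(-6 + 36*√10)/6 ≈ 53.731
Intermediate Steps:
x = -1/12 (x = 1/(-12) = -1/12 ≈ -0.083333)
c = √10 (c = √(11 - 1) = √10 ≈ 3.1623)
B(A) = √(√10 + 2*A) (B(A) = √(√10 + (A + A)) = √(√10 + 2*A))
B(x) + H(-52, -53) = √(√10 + 2*(-1/12)) - 1*(-52) = √(√10 - ⅙) + 52 = √(-⅙ + √10) + 52 = 52 + √(-⅙ + √10)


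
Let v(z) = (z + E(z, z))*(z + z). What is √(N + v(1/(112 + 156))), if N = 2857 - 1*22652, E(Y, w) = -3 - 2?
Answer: I*√1421758758/268 ≈ 140.69*I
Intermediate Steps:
E(Y, w) = -5
v(z) = 2*z*(-5 + z) (v(z) = (z - 5)*(z + z) = (-5 + z)*(2*z) = 2*z*(-5 + z))
N = -19795 (N = 2857 - 22652 = -19795)
√(N + v(1/(112 + 156))) = √(-19795 + 2*(-5 + 1/(112 + 156))/(112 + 156)) = √(-19795 + 2*(-5 + 1/268)/268) = √(-19795 + 2*(1/268)*(-5 + 1/268)) = √(-19795 + 2*(1/268)*(-1339/268)) = √(-19795 - 1339/35912) = √(-710879379/35912) = I*√1421758758/268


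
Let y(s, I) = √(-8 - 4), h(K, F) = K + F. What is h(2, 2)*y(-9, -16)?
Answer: 8*I*√3 ≈ 13.856*I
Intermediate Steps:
h(K, F) = F + K
y(s, I) = 2*I*√3 (y(s, I) = √(-12) = 2*I*√3)
h(2, 2)*y(-9, -16) = (2 + 2)*(2*I*√3) = 4*(2*I*√3) = 8*I*√3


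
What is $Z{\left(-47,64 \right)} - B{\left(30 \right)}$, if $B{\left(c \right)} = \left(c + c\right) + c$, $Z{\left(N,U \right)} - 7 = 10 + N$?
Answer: $-120$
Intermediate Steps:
$Z{\left(N,U \right)} = 17 + N$ ($Z{\left(N,U \right)} = 7 + \left(10 + N\right) = 17 + N$)
$B{\left(c \right)} = 3 c$ ($B{\left(c \right)} = 2 c + c = 3 c$)
$Z{\left(-47,64 \right)} - B{\left(30 \right)} = \left(17 - 47\right) - 3 \cdot 30 = -30 - 90 = -120$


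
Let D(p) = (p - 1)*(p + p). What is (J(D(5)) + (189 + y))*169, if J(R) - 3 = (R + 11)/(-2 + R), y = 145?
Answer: 2172833/38 ≈ 57180.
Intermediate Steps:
D(p) = 2*p*(-1 + p) (D(p) = (-1 + p)*(2*p) = 2*p*(-1 + p))
J(R) = 3 + (11 + R)/(-2 + R) (J(R) = 3 + (R + 11)/(-2 + R) = 3 + (11 + R)/(-2 + R))
(J(D(5)) + (189 + y))*169 = ((5 + 4*(2*5*(-1 + 5)))/(-2 + 2*5*(-1 + 5)) + (189 + 145))*169 = ((5 + 4*(2*5*4))/(-2 + 2*5*4) + 334)*169 = ((5 + 4*40)/(-2 + 40) + 334)*169 = ((5 + 160)/38 + 334)*169 = ((1/38)*165 + 334)*169 = (165/38 + 334)*169 = (12857/38)*169 = 2172833/38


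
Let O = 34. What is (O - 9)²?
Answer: 625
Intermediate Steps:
(O - 9)² = (34 - 9)² = 25² = 625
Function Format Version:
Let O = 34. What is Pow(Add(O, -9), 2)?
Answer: 625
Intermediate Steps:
Pow(Add(O, -9), 2) = Pow(Add(34, -9), 2) = Pow(25, 2) = 625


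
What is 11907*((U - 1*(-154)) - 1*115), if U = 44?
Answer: 988281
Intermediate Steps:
11907*((U - 1*(-154)) - 1*115) = 11907*((44 - 1*(-154)) - 1*115) = 11907*((44 + 154) - 115) = 11907*(198 - 115) = 11907*83 = 988281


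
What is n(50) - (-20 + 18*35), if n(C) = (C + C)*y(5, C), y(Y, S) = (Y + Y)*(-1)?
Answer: -1610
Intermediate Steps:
y(Y, S) = -2*Y (y(Y, S) = (2*Y)*(-1) = -2*Y)
n(C) = -20*C (n(C) = (C + C)*(-2*5) = (2*C)*(-10) = -20*C)
n(50) - (-20 + 18*35) = -20*50 - (-20 + 18*35) = -1000 - (-20 + 630) = -1000 - 1*610 = -1000 - 610 = -1610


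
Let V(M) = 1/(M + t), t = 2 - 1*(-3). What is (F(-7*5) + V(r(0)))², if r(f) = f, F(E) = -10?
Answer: 2401/25 ≈ 96.040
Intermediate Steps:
t = 5 (t = 2 + 3 = 5)
V(M) = 1/(5 + M) (V(M) = 1/(M + 5) = 1/(5 + M))
(F(-7*5) + V(r(0)))² = (-10 + 1/(5 + 0))² = (-10 + 1/5)² = (-10 + ⅕)² = (-49/5)² = 2401/25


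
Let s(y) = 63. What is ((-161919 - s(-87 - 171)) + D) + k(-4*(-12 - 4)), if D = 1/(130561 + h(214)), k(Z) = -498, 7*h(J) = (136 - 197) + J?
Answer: -148519718393/914080 ≈ -1.6248e+5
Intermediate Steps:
h(J) = -61/7 + J/7 (h(J) = ((136 - 197) + J)/7 = (-61 + J)/7 = -61/7 + J/7)
D = 7/914080 (D = 1/(130561 + (-61/7 + (1/7)*214)) = 1/(130561 + (-61/7 + 214/7)) = 1/(130561 + 153/7) = 1/(914080/7) = 7/914080 ≈ 7.6580e-6)
((-161919 - s(-87 - 171)) + D) + k(-4*(-12 - 4)) = ((-161919 - 1*63) + 7/914080) - 498 = ((-161919 - 63) + 7/914080) - 498 = (-161982 + 7/914080) - 498 = -148064506553/914080 - 498 = -148519718393/914080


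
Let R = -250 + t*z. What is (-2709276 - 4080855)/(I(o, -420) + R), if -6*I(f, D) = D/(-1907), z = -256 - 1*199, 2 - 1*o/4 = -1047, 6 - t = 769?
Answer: -94516641/4828955 ≈ -19.573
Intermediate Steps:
t = -763 (t = 6 - 1*769 = 6 - 769 = -763)
o = 4196 (o = 8 - 4*(-1047) = 8 + 4188 = 4196)
z = -455 (z = -256 - 199 = -455)
R = 346915 (R = -250 - 763*(-455) = -250 + 347165 = 346915)
I(f, D) = D/11442 (I(f, D) = -D/(6*(-1907)) = -D*(-1)/(6*1907) = -(-1)*D/11442 = D/11442)
(-2709276 - 4080855)/(I(o, -420) + R) = (-2709276 - 4080855)/((1/11442)*(-420) + 346915) = -6790131/(-70/1907 + 346915) = -6790131/661566835/1907 = -6790131*1907/661566835 = -94516641/4828955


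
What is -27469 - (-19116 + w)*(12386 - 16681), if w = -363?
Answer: -83689774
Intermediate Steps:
-27469 - (-19116 + w)*(12386 - 16681) = -27469 - (-19116 - 363)*(12386 - 16681) = -27469 - (-19479)*(-4295) = -27469 - 1*83662305 = -27469 - 83662305 = -83689774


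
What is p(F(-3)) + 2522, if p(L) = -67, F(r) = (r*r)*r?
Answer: 2455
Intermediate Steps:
F(r) = r³ (F(r) = r²*r = r³)
p(F(-3)) + 2522 = -67 + 2522 = 2455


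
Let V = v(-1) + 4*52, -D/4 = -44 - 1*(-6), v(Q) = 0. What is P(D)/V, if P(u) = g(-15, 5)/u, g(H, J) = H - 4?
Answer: -1/1664 ≈ -0.00060096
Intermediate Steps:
g(H, J) = -4 + H
D = 152 (D = -4*(-44 - 1*(-6)) = -4*(-44 + 6) = -4*(-38) = 152)
V = 208 (V = 0 + 4*52 = 0 + 208 = 208)
P(u) = -19/u (P(u) = (-4 - 15)/u = -19/u)
P(D)/V = -19/152/208 = -19*1/152*(1/208) = -⅛*1/208 = -1/1664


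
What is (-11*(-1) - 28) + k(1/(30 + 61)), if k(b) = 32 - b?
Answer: 1364/91 ≈ 14.989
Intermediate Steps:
(-11*(-1) - 28) + k(1/(30 + 61)) = (-11*(-1) - 28) + (32 - 1/(30 + 61)) = (11 - 28) + (32 - 1/91) = -17 + (32 - 1*1/91) = -17 + (32 - 1/91) = -17 + 2911/91 = 1364/91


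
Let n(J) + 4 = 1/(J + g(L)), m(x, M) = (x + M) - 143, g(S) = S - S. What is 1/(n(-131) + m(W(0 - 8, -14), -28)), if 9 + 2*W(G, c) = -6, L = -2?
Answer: -262/47817 ≈ -0.0054792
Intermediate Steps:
g(S) = 0
W(G, c) = -15/2 (W(G, c) = -9/2 + (½)*(-6) = -9/2 - 3 = -15/2)
m(x, M) = -143 + M + x (m(x, M) = (M + x) - 143 = -143 + M + x)
n(J) = -4 + 1/J (n(J) = -4 + 1/(J + 0) = -4 + 1/J)
1/(n(-131) + m(W(0 - 8, -14), -28)) = 1/((-4 + 1/(-131)) + (-143 - 28 - 15/2)) = 1/((-4 - 1/131) - 357/2) = 1/(-525/131 - 357/2) = 1/(-47817/262) = -262/47817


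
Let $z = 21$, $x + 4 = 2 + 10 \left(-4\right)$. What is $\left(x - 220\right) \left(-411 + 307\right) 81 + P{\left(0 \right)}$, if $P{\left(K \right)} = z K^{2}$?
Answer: $2207088$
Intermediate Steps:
$x = -42$ ($x = -4 + \left(2 + 10 \left(-4\right)\right) = -4 + \left(2 - 40\right) = -4 - 38 = -42$)
$P{\left(K \right)} = 21 K^{2}$
$\left(x - 220\right) \left(-411 + 307\right) 81 + P{\left(0 \right)} = \left(-42 - 220\right) \left(-411 + 307\right) 81 + 21 \cdot 0^{2} = \left(-262\right) \left(-104\right) 81 + 21 \cdot 0 = 27248 \cdot 81 + 0 = 2207088 + 0 = 2207088$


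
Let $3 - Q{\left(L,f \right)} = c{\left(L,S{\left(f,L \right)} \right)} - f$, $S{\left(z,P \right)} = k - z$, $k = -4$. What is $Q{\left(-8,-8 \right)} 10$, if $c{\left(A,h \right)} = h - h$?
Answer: $-50$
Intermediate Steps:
$S{\left(z,P \right)} = -4 - z$
$c{\left(A,h \right)} = 0$
$Q{\left(L,f \right)} = 3 + f$ ($Q{\left(L,f \right)} = 3 - \left(0 - f\right) = 3 - - f = 3 + f$)
$Q{\left(-8,-8 \right)} 10 = \left(3 - 8\right) 10 = \left(-5\right) 10 = -50$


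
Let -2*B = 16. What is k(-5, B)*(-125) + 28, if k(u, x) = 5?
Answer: -597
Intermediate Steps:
B = -8 (B = -1/2*16 = -8)
k(-5, B)*(-125) + 28 = 5*(-125) + 28 = -625 + 28 = -597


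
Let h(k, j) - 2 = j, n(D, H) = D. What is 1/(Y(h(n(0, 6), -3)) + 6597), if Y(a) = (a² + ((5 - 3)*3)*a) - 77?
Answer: 1/6515 ≈ 0.00015349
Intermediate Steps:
h(k, j) = 2 + j
Y(a) = -77 + a² + 6*a (Y(a) = (a² + (2*3)*a) - 77 = (a² + 6*a) - 77 = -77 + a² + 6*a)
1/(Y(h(n(0, 6), -3)) + 6597) = 1/((-77 + (2 - 3)² + 6*(2 - 3)) + 6597) = 1/((-77 + (-1)² + 6*(-1)) + 6597) = 1/((-77 + 1 - 6) + 6597) = 1/(-82 + 6597) = 1/6515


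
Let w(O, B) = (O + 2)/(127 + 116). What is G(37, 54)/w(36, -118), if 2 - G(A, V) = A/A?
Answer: 243/38 ≈ 6.3947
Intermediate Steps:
G(A, V) = 1 (G(A, V) = 2 - A/A = 2 - 1*1 = 2 - 1 = 1)
w(O, B) = 2/243 + O/243 (w(O, B) = (2 + O)/243 = (2 + O)*(1/243) = 2/243 + O/243)
G(37, 54)/w(36, -118) = 1/(2/243 + (1/243)*36) = 1/(2/243 + 4/27) = 1/(38/243) = 1*(243/38) = 243/38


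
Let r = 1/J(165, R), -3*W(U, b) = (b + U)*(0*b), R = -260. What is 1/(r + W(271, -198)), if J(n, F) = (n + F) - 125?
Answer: -220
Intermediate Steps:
J(n, F) = -125 + F + n (J(n, F) = (F + n) - 125 = -125 + F + n)
W(U, b) = 0 (W(U, b) = -(b + U)*0*b/3 = -(U + b)*0/3 = -1/3*0 = 0)
r = -1/220 (r = 1/(-125 - 260 + 165) = 1/(-220) = -1/220 ≈ -0.0045455)
1/(r + W(271, -198)) = 1/(-1/220 + 0) = 1/(-1/220) = -220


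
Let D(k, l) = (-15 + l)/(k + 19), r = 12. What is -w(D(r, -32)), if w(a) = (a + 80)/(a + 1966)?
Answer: -2433/60899 ≈ -0.039951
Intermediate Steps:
D(k, l) = (-15 + l)/(19 + k)
w(a) = (80 + a)/(1966 + a)
-w(D(r, -32)) = -(80 + (-15 - 32)/(19 + 12))/(1966 + (-15 - 32)/(19 + 12)) = -(80 - 47/31)/(1966 - 47/31) = -2433/(60899/31*31) = -31*2433/(60899*31) = -1*2433/60899 = -2433/60899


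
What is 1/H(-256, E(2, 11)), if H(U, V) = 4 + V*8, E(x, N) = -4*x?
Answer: -1/60 ≈ -0.016667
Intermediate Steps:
H(U, V) = 4 + 8*V
1/H(-256, E(2, 11)) = 1/(4 + 8*(-4*2)) = 1/(4 + 8*(-8)) = 1/(4 - 64) = 1/(-60) = -1/60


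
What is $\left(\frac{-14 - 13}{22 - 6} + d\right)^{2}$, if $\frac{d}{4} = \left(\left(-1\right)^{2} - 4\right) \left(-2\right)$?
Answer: $\frac{127449}{256} \approx 497.85$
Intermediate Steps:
$d = 24$ ($d = 4 \left(\left(-1\right)^{2} - 4\right) \left(-2\right) = 4 \left(1 - 4\right) \left(-2\right) = 4 \left(\left(-3\right) \left(-2\right)\right) = 4 \cdot 6 = 24$)
$\left(\frac{-14 - 13}{22 - 6} + d\right)^{2} = \left(\frac{-14 - 13}{22 - 6} + 24\right)^{2} = \left(- \frac{27}{16} + 24\right)^{2} = \left(\frac{357}{16}\right)^{2} = \frac{127449}{256}$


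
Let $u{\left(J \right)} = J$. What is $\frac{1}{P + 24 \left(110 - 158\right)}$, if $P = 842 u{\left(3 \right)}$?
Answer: $\frac{1}{1374} \approx 0.0007278$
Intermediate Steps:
$P = 2526$ ($P = 842 \cdot 3 = 2526$)
$\frac{1}{P + 24 \left(110 - 158\right)} = \frac{1}{2526 + 24 \left(110 - 158\right)} = \frac{1}{2526 + 24 \left(-48\right)} = \frac{1}{2526 - 1152} = \frac{1}{1374}$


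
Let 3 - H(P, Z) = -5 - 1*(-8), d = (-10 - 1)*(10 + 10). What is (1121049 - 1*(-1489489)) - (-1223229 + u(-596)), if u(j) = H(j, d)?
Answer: 3833767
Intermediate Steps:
d = -220 (d = -11*20 = -220)
H(P, Z) = 0 (H(P, Z) = 3 - (-5 - 1*(-8)) = 3 - (-5 + 8) = 3 - 1*3 = 3 - 3 = 0)
u(j) = 0
(1121049 - 1*(-1489489)) - (-1223229 + u(-596)) = (1121049 - 1*(-1489489)) - (-1223229 + 0) = (1121049 + 1489489) - 1*(-1223229) = 2610538 + 1223229 = 3833767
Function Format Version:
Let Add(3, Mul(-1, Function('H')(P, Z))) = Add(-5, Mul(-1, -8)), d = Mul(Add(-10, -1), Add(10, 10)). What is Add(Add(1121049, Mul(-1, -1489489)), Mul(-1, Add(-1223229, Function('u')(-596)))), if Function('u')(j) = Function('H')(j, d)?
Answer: 3833767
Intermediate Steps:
d = -220 (d = Mul(-11, 20) = -220)
Function('H')(P, Z) = 0 (Function('H')(P, Z) = Add(3, Mul(-1, Add(-5, Mul(-1, -8)))) = Add(3, Mul(-1, Add(-5, 8))) = Add(3, Mul(-1, 3)) = Add(3, -3) = 0)
Function('u')(j) = 0
Add(Add(1121049, Mul(-1, -1489489)), Mul(-1, Add(-1223229, Function('u')(-596)))) = Add(Add(1121049, Mul(-1, -1489489)), Mul(-1, Add(-1223229, 0))) = Add(Add(1121049, 1489489), Mul(-1, -1223229)) = Add(2610538, 1223229) = 3833767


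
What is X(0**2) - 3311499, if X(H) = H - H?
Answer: -3311499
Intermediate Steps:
X(H) = 0
X(0**2) - 3311499 = 0 - 3311499 = -3311499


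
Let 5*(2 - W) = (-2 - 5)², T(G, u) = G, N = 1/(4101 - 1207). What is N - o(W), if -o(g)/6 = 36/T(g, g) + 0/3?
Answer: -1041827/37622 ≈ -27.692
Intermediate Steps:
N = 1/2894 ≈ 0.00034554
W = -39/5 (W = 2 - (-2 - 5)²/5 = 2 - ⅕*(-7)² = 2 - ⅕*49 = 2 - 49/5 = -39/5 ≈ -7.8000)
o(g) = -216/g (o(g) = -6*(36/g + 0/3) = -6*(36/g + 0*(⅓)) = -6*(36/g + 0) = -216/g)
N - o(W) = 1/2894 - (-216)/(-39/5) = 1/2894 - (-216)*(-5)/39 = 1/2894 - 1*360/13 = 1/2894 - 360/13 = -1041827/37622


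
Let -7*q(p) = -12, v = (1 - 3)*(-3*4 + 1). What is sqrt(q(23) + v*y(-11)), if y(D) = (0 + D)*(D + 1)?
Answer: 2*sqrt(29666)/7 ≈ 49.211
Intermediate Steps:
v = 22 (v = -2*(-12 + 1) = -2*(-11) = 22)
y(D) = D*(1 + D)
q(p) = 12/7 (q(p) = -1/7*(-12) = 12/7)
sqrt(q(23) + v*y(-11)) = sqrt(12/7 + 22*(-11*(1 - 11))) = sqrt(12/7 + 22*(-11*(-10))) = sqrt(12/7 + 22*110) = sqrt(12/7 + 2420) = sqrt(16952/7) = 2*sqrt(29666)/7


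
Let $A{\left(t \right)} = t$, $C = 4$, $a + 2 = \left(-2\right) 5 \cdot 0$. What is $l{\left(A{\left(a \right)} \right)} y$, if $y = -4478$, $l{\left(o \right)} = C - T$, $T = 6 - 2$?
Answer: $0$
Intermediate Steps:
$a = -2$ ($a = -2 + \left(-2\right) 5 \cdot 0 = -2 - 0 = -2 + 0 = -2$)
$T = 4$ ($T = 6 - 2 = 4$)
$l{\left(o \right)} = 0$ ($l{\left(o \right)} = 4 - 4 = 0$)
$l{\left(A{\left(a \right)} \right)} y = 0 \left(-4478\right) = 0$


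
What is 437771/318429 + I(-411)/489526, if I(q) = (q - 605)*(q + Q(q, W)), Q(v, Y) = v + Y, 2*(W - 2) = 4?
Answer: 239471403649/77939637327 ≈ 3.0725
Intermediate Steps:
W = 4 (W = 2 + (½)*4 = 2 + 2 = 4)
Q(v, Y) = Y + v
I(q) = (-605 + q)*(4 + 2*q) (I(q) = (q - 605)*(q + (4 + q)) = (-605 + q)*(4 + 2*q))
437771/318429 + I(-411)/489526 = 437771/318429 + (-2420 - 1206*(-411) + 2*(-411)²)/489526 = 437771*(1/318429) + (-2420 + 495666 + 2*168921)*(1/489526) = 437771/318429 + (-2420 + 495666 + 337842)*(1/489526) = 437771/318429 + 831088*(1/489526) = 437771/318429 + 415544/244763 = 239471403649/77939637327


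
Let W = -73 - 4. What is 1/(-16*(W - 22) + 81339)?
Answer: 1/82923 ≈ 1.2059e-5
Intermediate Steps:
W = -77
1/(-16*(W - 22) + 81339) = 1/(-16*(-77 - 22) + 81339) = 1/(-16*(-99) + 81339) = 1/(1584 + 81339) = 1/82923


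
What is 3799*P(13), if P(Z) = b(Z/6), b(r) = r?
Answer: 49387/6 ≈ 8231.2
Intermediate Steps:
P(Z) = Z/6
3799*P(13) = 3799*((⅙)*13) = 3799*(13/6) = 49387/6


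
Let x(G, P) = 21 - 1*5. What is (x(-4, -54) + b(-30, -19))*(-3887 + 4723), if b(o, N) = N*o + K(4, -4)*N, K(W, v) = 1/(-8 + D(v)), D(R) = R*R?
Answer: 975821/2 ≈ 4.8791e+5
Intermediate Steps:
D(R) = R²
K(W, v) = 1/(-8 + v²)
x(G, P) = 16 (x(G, P) = 21 - 5 = 16)
b(o, N) = N/8 + N*o (b(o, N) = N*o + N/(-8 + (-4)²) = N*o + N/(-8 + 16) = N*o + N/8 = N/8 + N*o)
(x(-4, -54) + b(-30, -19))*(-3887 + 4723) = (16 - 19*(⅛ - 30))*(-3887 + 4723) = (16 - 19*(-239/8))*836 = (16 + 4541/8)*836 = (4669/8)*836 = 975821/2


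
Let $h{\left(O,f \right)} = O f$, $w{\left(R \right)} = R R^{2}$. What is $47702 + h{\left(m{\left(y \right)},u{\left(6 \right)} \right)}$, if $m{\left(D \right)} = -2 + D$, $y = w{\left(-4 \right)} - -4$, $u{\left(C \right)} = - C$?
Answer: $48074$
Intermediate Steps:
$w{\left(R \right)} = R^{3}$
$y = -60$ ($y = \left(-4\right)^{3} - -4 = -64 + 4 = -60$)
$47702 + h{\left(m{\left(y \right)},u{\left(6 \right)} \right)} = 47702 + \left(-2 - 60\right) \left(\left(-1\right) 6\right) = 47702 - -372 = 47702 + 372 = 48074$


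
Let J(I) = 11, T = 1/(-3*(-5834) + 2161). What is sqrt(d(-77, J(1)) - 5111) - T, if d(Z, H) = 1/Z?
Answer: -1/19663 + 2*I*sqrt(7575799)/77 ≈ -5.0857e-5 + 71.491*I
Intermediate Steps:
T = 1/19663 (T = 1/(17502 + 2161) = 1/19663 ≈ 5.0857e-5)
sqrt(d(-77, J(1)) - 5111) - T = sqrt(1/(-77) - 5111) - 1*1/19663 = sqrt(-1/77 - 5111) - 1/19663 = sqrt(-393548/77) - 1/19663 = 2*I*sqrt(7575799)/77 - 1/19663 = -1/19663 + 2*I*sqrt(7575799)/77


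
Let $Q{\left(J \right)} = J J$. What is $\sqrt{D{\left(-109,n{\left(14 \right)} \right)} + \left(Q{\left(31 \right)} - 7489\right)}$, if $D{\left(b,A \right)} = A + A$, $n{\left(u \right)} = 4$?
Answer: $2 i \sqrt{1630} \approx 80.746 i$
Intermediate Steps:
$Q{\left(J \right)} = J^{2}$
$D{\left(b,A \right)} = 2 A$
$\sqrt{D{\left(-109,n{\left(14 \right)} \right)} + \left(Q{\left(31 \right)} - 7489\right)} = \sqrt{2 \cdot 4 - \left(7489 - 31^{2}\right)} = \sqrt{8 + \left(961 - 7489\right)} = \sqrt{8 - 6528} = \sqrt{-6520} = 2 i \sqrt{1630}$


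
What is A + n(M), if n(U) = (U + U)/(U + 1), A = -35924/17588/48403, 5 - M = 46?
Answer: 8725768011/4256559820 ≈ 2.0500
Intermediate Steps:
M = -41 (M = 5 - 1*46 = 5 - 46 = -41)
A = -8981/212827991 (A = -35924*1/17588*(1/48403) = -8981/4397*1/48403 = -8981/212827991 ≈ -4.2198e-5)
n(U) = 2*U/(1 + U) (n(U) = (2*U)/(1 + U) = 2*U/(1 + U))
A + n(M) = -8981/212827991 + 2*(-41)/(1 - 41) = -8981/212827991 + 2*(-41)/(-40) = -8981/212827991 + 2*(-41)*(-1/40) = -8981/212827991 + 41/20 = 8725768011/4256559820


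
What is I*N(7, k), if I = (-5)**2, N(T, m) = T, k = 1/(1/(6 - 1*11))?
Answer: 175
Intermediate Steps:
k = -5 (k = 1/(1/(6 - 11)) = 1/(1/(-5)) = 1/(-1/5) = -5)
I = 25
I*N(7, k) = 25*7 = 175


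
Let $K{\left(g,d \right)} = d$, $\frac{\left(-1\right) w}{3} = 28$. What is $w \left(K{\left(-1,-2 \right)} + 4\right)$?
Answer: $-168$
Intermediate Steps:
$w = -84$ ($w = \left(-3\right) 28 = -84$)
$w \left(K{\left(-1,-2 \right)} + 4\right) = - 84 \left(-2 + 4\right) = \left(-84\right) 2 = -168$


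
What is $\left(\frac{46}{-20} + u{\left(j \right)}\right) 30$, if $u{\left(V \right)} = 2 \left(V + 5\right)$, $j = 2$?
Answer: $351$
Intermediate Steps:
$u{\left(V \right)} = 10 + 2 V$ ($u{\left(V \right)} = 2 \left(5 + V\right) = 10 + 2 V$)
$\left(\frac{46}{-20} + u{\left(j \right)}\right) 30 = \left(\frac{46}{-20} + \left(10 + 2 \cdot 2\right)\right) 30 = \left(46 \left(- \frac{1}{20}\right) + \left(10 + 4\right)\right) 30 = \left(- \frac{23}{10} + 14\right) 30 = \frac{117}{10} \cdot 30 = 351$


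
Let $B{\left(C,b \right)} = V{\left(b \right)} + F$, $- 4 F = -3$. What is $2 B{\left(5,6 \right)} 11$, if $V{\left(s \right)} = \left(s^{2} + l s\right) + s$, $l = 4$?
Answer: $\frac{2937}{2} \approx 1468.5$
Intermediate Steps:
$F = \frac{3}{4}$ ($F = \left(- \frac{1}{4}\right) \left(-3\right) = \frac{3}{4} \approx 0.75$)
$V{\left(s \right)} = s^{2} + 5 s$ ($V{\left(s \right)} = \left(s^{2} + 4 s\right) + s = s^{2} + 5 s$)
$B{\left(C,b \right)} = \frac{3}{4} + b \left(5 + b\right)$ ($B{\left(C,b \right)} = b \left(5 + b\right) + \frac{3}{4} = \frac{3}{4} + b \left(5 + b\right)$)
$2 B{\left(5,6 \right)} 11 = 2 \left(\frac{3}{4} + 6 \left(5 + 6\right)\right) 11 = 2 \left(\frac{3}{4} + 6 \cdot 11\right) 11 = 2 \left(\frac{3}{4} + 66\right) 11 = 2 \cdot \frac{267}{4} \cdot 11 = \frac{267}{2} \cdot 11 = \frac{2937}{2}$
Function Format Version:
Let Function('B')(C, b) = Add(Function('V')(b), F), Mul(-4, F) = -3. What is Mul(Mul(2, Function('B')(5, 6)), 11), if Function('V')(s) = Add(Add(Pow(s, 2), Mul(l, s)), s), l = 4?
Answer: Rational(2937, 2) ≈ 1468.5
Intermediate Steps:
F = Rational(3, 4) (F = Mul(Rational(-1, 4), -3) = Rational(3, 4) ≈ 0.75000)
Function('V')(s) = Add(Pow(s, 2), Mul(5, s)) (Function('V')(s) = Add(Add(Pow(s, 2), Mul(4, s)), s) = Add(Pow(s, 2), Mul(5, s)))
Function('B')(C, b) = Add(Rational(3, 4), Mul(b, Add(5, b))) (Function('B')(C, b) = Add(Mul(b, Add(5, b)), Rational(3, 4)) = Add(Rational(3, 4), Mul(b, Add(5, b))))
Mul(Mul(2, Function('B')(5, 6)), 11) = Mul(Mul(2, Add(Rational(3, 4), Mul(6, Add(5, 6)))), 11) = Mul(Mul(2, Add(Rational(3, 4), Mul(6, 11))), 11) = Mul(Mul(2, Add(Rational(3, 4), 66)), 11) = Mul(Mul(2, Rational(267, 4)), 11) = Mul(Rational(267, 2), 11) = Rational(2937, 2)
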